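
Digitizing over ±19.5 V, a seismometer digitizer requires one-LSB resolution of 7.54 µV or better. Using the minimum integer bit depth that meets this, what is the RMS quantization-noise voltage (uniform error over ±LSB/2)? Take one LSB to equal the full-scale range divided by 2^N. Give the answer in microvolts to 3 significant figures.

1.34 µV

Full-scale range = 19.5 V − (-19.5 V) = 39 V.
Required number of levels: 39/7.54 µV = 5.1724e6; smallest N with 2^N ≥ that is 23.
LSB = 39 V / 2^23 = 4.6492 µV.
V_rms = LSB/√12 = 1.34 µV.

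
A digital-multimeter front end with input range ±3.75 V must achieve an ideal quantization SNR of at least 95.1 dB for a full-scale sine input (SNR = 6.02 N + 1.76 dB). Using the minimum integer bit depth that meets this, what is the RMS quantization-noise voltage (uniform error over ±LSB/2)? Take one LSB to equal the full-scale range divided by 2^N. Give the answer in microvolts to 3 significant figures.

33.0 µV

The full-scale span is 3.75 − (-3.75) = 7.5 V.
N ≥ (95.1 − 1.76)/6.02 = 15.505 → N_min = 16.
LSB = 7.5 V / 2^16 = 114.44 µV.
σ_q = LSB/√12 = 114.44 µV/3.4641 = 33.0 µV.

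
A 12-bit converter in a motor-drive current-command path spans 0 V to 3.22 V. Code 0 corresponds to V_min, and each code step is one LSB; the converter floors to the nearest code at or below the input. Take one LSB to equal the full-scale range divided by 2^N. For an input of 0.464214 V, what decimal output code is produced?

590

Full-scale range = 3.22 V. LSB = 3.22 V / 2^12 ≈ 0.7861 mV.
V_in − V_min = 0.464214 − (0) = 0.464214 V.
Divide by LSB: 0.464214 × 4096/3.22 = 590.5033.
Truncating gives code 590.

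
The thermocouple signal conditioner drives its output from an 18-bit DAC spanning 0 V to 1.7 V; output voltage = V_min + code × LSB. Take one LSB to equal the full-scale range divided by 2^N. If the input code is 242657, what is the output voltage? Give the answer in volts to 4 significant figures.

Full-scale range = 1.7 V. LSB = 1.7 V / 2^18.
V_out = 0 + 242657 × (1.7/262144) V
      = 0 V + 1.57363 V = 1.57363 V.

1.574 V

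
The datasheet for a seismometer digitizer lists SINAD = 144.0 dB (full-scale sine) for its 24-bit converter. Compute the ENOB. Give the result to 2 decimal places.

23.63 bits

(144.0 − 1.76) / 6.02 = 142.24/6.02 = 23.6279 effective bits.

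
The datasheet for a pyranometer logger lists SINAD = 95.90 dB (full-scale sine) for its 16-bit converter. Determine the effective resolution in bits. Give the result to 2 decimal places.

15.64 bits

ENOB = (95.90 − 1.76)/6.02 = 15.6379 bits.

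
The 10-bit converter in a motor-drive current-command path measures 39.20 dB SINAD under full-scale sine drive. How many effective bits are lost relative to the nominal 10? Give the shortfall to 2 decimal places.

3.78 bits

N_eff = (39.20 − 1.76)/6.02 = 6.2193 bits.
Lost resolution: 10 − 6.2193 = 3.7807 bits.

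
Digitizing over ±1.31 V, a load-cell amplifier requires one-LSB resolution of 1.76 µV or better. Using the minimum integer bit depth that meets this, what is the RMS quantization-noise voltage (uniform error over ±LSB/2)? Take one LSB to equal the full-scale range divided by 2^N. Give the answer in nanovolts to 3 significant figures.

361 nV

Span: 1.31 V − (-1.31 V) = 2.62 V.
Required number of levels: 2.62/1.76 µV = 1.4886e6; smallest N with 2^N ≥ that is 21.
LSB = 2.62 V ÷ 2^21 = 2.62/2097152 V = 1.2493 µV.
σ_q = LSB/√12 = 1.2493 µV/3.4641 = 361 nV.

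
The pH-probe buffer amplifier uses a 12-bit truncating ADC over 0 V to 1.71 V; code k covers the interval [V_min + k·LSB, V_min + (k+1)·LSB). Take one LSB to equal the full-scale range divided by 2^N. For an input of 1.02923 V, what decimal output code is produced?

2465

V_FS = 1.71 V. LSB = 1.71 V / 2^12 ≈ 417.5 µV.
(V_in − V_min) × 2^12/range = (1.02923 − (0)) × 4096/1.71 = 2465.337.
Floor → code = 2465.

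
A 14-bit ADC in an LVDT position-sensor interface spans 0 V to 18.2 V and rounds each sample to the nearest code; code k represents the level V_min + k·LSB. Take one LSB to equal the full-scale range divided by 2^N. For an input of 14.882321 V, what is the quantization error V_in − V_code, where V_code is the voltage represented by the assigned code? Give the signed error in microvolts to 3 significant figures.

+400 µV

Range is 18.2 V. LSB = 18.2 V / 2^14 ≈ 1.111 mV.
(V_in − V_min)/LSB = (14.882321 − (0)) × 16384/18.2 = 13397.3597 → nearest code k = 13397.
V_code = V_min + k × range/2^14 = 0 + 13397 × 18.2/16384 = 14.881921387 V.
Error = V_in − V_code = 14.882321 − (14.881921387) = +400 µV.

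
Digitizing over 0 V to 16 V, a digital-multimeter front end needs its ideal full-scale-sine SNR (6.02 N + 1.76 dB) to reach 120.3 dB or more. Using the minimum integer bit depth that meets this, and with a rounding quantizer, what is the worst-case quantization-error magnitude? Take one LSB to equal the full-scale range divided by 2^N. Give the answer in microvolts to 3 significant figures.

7.63 µV

Range is 16 V.
N ≥ (120.3 − 1.76)/6.02 = 19.691 → N_min = 20.
Step size = 16/1048576 V = 15.259 µV.
Max error for round-to-nearest is LSB/2 = 7.63 µV.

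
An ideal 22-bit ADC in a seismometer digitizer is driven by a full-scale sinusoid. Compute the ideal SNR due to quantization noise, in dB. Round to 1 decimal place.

134.2 dB

Ideal quantization SNR: 6.02 × 22 + 1.76 dB = 134.2 dB.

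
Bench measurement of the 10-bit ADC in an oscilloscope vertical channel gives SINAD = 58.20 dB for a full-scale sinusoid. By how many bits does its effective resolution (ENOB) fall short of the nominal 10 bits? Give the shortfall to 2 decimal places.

ENOB = (SINAD − 1.76)/6.02 = (58.20 − 1.76)/6.02 = 9.3754 bits.
Shortfall = 10 − 9.3754 = 0.6246 bits.

0.62 bits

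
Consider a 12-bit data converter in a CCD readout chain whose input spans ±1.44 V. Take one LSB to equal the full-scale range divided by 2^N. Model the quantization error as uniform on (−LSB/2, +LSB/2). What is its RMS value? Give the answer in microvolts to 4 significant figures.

Full-scale range = 1.44 V − (-1.44 V) = 2.88 V.
LSB = 2.88 V / 2^12 = 0.703125 mV.
V_rms = LSB/√12 = 0.703125 mV / √12 = 203.0 µV.

203.0 µV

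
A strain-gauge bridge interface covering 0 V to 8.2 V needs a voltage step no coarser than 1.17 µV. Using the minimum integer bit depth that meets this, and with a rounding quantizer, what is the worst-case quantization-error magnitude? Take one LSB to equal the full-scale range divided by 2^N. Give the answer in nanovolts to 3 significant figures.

489 nV

V_FS = 8.2 V.
Required number of levels: 8.2/1.17 µV = 7.0085e6; smallest N with 2^N ≥ that is 23.
One LSB is 8.2 V / 8388608 = 0.97752 µV.
|e|_max = LSB/2 = 489 nV.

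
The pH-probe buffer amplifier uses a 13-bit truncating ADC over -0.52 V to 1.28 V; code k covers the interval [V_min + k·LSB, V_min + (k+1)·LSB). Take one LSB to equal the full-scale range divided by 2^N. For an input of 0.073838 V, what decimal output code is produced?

2702

The full-scale span is 1.28 − (-0.52) = 1.8 V. LSB = 1.8 V / 2^13 ≈ 219.7 µV.
V_in − V_min = 0.073838 − (-0.52) = 0.593838 V.
Divide by LSB: 0.593838 × 8192/1.8 = 2702.6227.
Truncating gives code 2702.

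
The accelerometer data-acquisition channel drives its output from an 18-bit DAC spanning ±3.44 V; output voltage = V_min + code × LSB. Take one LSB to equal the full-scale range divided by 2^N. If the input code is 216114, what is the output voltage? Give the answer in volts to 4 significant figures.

Range = 3.44 − (-3.44) = 6.88 V. LSB = 6.88 V / 2^18.
Output = V_min + (216114/262144) × range = -3.44 + 0.824409 × 6.88 V
      = -3.44 V + 5.67194 V = 2.23194 V.

2.232 V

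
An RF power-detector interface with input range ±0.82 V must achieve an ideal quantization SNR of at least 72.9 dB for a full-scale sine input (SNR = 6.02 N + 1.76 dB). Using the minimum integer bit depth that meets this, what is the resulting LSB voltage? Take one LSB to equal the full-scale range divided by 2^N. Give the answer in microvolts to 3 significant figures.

400 µV

Full-scale range = 0.82 V − (-0.82 V) = 1.64 V.
Solving 6.02 N ≥ 72.9 − 1.76: N ≥ 11.817. Round up → N = 12.
LSB = 1.64 V ÷ 2^12 = 1.64/4096 V = 400 µV.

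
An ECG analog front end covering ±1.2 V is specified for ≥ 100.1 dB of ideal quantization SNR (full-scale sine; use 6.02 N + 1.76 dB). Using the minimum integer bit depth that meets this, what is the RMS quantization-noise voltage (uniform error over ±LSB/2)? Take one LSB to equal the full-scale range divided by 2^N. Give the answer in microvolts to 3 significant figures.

5.29 µV

Full-scale range = 1.2 V − (-1.2 V) = 2.4 V.
Required N = ⌈(100.1 − 1.76)/6.02⌉ = ⌈16.336⌉ = 17.
LSB = 2.4 V / 2^17 = 18.311 µV.
σ_q = LSB/√12 = 18.311 µV/3.4641 = 5.29 µV.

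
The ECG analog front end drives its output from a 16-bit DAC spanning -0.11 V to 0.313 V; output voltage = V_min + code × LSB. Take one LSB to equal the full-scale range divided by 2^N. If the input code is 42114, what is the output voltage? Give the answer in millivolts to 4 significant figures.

161.8 mV

Range = 0.313 − (-0.11) = 0.423 V. LSB = 0.423 V / 2^16.
Output = V_min + (42114/65536) × range = -0.11 + 0.642609 × 0.423 V
      = -0.11 V + 0.271823 V = 0.161823 V.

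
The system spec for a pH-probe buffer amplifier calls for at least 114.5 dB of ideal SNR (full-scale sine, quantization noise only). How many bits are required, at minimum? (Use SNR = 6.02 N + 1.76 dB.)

19 bits

Required N = ⌈(114.5 − 1.76)/6.02⌉ = ⌈18.728⌉ = 19.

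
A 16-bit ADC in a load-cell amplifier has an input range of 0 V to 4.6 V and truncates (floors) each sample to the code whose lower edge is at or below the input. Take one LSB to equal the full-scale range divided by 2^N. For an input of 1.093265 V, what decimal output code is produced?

Range is 4.6 V. LSB = 4.6 V / 2^16 ≈ 70.19 µV.
code = ⌊(V_in − V_min)/LSB⌋ = ⌊(V_in − V_min) × 2^16 / range⌋
     = ⌊(1.093265 − (0)) × 65536 / 4.6⌋ = ⌊1.093265 × 65536/4.6⌋
     = ⌊15575.699⌋ = 15575.

15575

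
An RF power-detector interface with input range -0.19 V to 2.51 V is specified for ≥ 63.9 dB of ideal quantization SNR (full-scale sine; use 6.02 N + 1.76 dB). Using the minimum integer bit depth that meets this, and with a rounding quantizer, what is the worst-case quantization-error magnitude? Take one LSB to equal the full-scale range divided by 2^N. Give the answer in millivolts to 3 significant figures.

0.659 mV

Range = 2.51 − (-0.19) = 2.7 V.
Required N = ⌈(63.9 − 1.76)/6.02⌉ = ⌈10.322⌉ = 11.
Step size = 2.7/2048 V = 1.3184 mV.
Half an LSB is 0.659 mV.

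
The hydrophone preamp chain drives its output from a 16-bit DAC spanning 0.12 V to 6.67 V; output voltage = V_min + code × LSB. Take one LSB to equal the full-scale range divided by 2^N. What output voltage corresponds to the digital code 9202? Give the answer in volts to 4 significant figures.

1.040 V

The full-scale span is 6.67 − (0.12) = 6.55 V. LSB = 6.55 V / 2^16.
V_out = 0.12 + 9202 × (6.55/65536) V
      = 0.12 + 0.919695 = 1.03969 V.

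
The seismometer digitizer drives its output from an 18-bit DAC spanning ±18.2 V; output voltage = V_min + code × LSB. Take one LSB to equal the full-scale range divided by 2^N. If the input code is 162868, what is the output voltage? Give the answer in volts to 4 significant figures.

Range = 18.2 − (-18.2) = 36.4 V. LSB = 36.4 V / 2^18.
V_out = -18.2 + 162868 × (36.4/262144) V
      = -18.2 V + 22.6150 V = 4.41503 V.

4.415 V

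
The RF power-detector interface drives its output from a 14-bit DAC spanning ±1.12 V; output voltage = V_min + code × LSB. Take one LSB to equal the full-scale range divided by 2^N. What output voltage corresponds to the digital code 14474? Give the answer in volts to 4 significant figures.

Full-scale range = 1.12 V − (-1.12 V) = 2.24 V. LSB = 2.24 V / 2^14.
V_out = -1.12 + 14474 × (2.24/16384) V
      = -1.12 + 1.97887 = 0.858867 V.

0.8589 V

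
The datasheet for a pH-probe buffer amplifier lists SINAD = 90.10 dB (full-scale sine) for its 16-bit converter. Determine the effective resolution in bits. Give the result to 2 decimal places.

14.67 bits

(90.10 − 1.76) / 6.02 = 88.34/6.02 = 14.6744 effective bits.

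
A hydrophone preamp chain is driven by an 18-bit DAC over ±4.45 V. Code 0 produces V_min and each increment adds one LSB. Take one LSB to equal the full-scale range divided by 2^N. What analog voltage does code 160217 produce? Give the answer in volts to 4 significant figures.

0.9895 V

Span: 4.45 V − (-4.45 V) = 8.9 V. LSB = 8.9 V / 2^18.
V_out = V_min + code × LSB = -4.45 V + 160217 × 8.9 V / 262144
      = -4.45 V + 5.43950 V = 0.989496 V.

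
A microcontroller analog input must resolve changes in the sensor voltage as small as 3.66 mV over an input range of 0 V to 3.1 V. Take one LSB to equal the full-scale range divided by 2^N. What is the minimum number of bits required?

10 bits

V_FS = 3.1 V.
Need 2^N ≥ 3.1 V / 3.66 mV = 847.0 → N_min = 10.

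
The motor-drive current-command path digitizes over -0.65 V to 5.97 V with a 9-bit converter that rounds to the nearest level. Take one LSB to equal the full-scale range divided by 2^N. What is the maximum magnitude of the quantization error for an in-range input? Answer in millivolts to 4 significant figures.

Range = 5.97 − (-0.65) = 6.62 V.
One LSB is 6.62 V / 512 = 12.9297 mV.
Worst-case error for round-to-nearest is half an LSB: 6.465 mV.

6.465 mV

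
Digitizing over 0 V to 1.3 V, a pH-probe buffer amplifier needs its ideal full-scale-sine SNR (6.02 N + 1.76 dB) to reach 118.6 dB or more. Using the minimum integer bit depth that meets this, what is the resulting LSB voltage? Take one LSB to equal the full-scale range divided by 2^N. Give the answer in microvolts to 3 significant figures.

1.24 µV

Full-scale range = 1.3 V.
N ≥ (118.6 − 1.76)/6.02 = 19.409 → N_min = 20.
LSB = 1.3 V ÷ 2^20 = 1.3/1048576 V = 1.24 µV.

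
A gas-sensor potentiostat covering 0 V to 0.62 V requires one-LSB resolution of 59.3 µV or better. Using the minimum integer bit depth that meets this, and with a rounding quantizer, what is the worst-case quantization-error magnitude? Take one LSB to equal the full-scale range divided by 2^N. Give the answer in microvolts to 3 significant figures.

18.9 µV

Range is 0.62 V.
Levels needed ≥ 0.62/59.3 µV = 10460. 2^14 = 16384 suffices, so N_min = 14.
Step size = 0.62/16384 V = 37.842 µV.
Max error for round-to-nearest is LSB/2 = 18.9 µV.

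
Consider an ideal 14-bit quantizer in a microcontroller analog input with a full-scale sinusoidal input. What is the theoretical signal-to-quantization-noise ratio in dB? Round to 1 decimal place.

SNR = 6.02·14 + 1.76 = 86.04 dB.

86.0 dB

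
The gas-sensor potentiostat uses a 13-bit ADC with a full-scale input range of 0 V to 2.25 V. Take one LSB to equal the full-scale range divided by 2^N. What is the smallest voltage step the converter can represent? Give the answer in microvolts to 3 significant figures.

Full-scale range = 2.25 V.
There are 2^13 = 8192 steps.
LSB = 2.25 V / 2^13 = 275 µV.

275 µV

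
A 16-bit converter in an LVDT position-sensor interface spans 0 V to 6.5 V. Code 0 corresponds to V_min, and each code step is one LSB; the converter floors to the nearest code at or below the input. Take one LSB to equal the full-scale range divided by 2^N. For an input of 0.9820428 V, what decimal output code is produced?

9901

Range is 6.5 V. LSB = 6.5 V / 2^16 ≈ 99.18 µV.
(V_in − V_min) × 2^16/range = (0.9820428 − (0)) × 65536/6.5 = 9901.409.
Floor → code = 9901.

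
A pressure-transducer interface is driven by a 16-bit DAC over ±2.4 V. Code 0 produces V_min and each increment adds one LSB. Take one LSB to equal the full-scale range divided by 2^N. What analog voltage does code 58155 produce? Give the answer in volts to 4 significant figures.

Range = 2.4 − (-2.4) = 4.8 V. LSB = 4.8 V / 2^16.
V_out = V_min + code × LSB = -2.4 V + 58155 × 4.8 V / 65536
      = -2.4 V + 4.25940 V = 1.85940 V.

1.859 V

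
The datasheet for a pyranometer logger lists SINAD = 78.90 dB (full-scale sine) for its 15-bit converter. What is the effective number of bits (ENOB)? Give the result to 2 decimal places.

ENOB = (SINAD − 1.76) / 6.02 = (78.90 − 1.76) / 6.02 = 77.14 / 6.02 = 12.8140.

12.81 bits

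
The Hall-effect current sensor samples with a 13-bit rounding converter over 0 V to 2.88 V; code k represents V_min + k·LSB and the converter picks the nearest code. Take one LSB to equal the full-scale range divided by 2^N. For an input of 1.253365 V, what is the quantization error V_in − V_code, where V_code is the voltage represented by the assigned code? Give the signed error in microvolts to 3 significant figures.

Full-scale range = 2.88 V. LSB = 2.88 V / 2^13 ≈ 351.6 µV.
(V_in − V_min)/LSB = (1.253365 − (0)) × 8192/2.88 = 3565.1271 → nearest code k = 3565.
V_code = 0 + (3565/8192) × 2.88 = 1.253320313 V.
V_in − V_code = 1.253365 − (1.253320313) = +44.7 µV.

+44.7 µV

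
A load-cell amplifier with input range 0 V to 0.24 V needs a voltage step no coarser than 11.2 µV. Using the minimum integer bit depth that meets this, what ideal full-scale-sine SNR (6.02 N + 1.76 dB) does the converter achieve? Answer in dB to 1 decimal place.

92.1 dB

Range is 0.24 V.
Required number of levels: 0.24/11.2 µV = 21429; smallest N with 2^N ≥ that is 15.
6.02(15) + 1.76 = 92.06 dB.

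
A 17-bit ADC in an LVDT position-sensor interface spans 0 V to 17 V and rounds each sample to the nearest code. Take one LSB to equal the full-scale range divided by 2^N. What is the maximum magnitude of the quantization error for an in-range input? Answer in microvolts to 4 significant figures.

64.85 µV

Range is 17 V.
LSB = 17 V / 2^17 = 129.700 µV.
|e|_max = LSB/2 = 64.85 µV.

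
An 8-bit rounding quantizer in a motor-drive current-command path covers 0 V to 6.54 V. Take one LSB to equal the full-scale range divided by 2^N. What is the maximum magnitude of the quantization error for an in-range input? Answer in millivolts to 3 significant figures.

V_FS = 6.54 V.
Step size = 6.54/256 V = 25.547 mV.
|e|_max = LSB/2 = 12.8 mV.

12.8 mV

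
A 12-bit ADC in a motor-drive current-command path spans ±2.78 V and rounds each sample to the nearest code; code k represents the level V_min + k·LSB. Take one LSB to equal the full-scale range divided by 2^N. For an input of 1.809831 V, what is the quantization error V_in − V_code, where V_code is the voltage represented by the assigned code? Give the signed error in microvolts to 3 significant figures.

The full-scale span is 2.78 − (-2.78) = 5.56 V. LSB = 5.56 V / 2^12 ≈ 1.357 mV.
Position in LSBs: (1.809831 − (-2.78)) × 4096/5.56 = 3381.2856; rounding gives k = 3381.
V_code = -2.78 + (3381/4096) × 5.56 = 1.809443359 V.
e = 1.809831 − (1.809443359) = +388 µV.

+388 µV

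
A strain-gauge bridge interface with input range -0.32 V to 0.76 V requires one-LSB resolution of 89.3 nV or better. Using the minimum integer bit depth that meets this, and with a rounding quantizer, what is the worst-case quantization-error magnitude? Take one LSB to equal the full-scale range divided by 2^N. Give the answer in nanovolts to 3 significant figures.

Range = 0.76 − (-0.32) = 1.08 V.
Levels needed ≥ 1.08/89.3 nV = 1.209e7. 2^24 = 16777216 suffices, so N_min = 24.
LSB = 1.08 V / 2^24 = 64.373 nV.
Max error for round-to-nearest is LSB/2 = 32.2 nV.

32.2 nV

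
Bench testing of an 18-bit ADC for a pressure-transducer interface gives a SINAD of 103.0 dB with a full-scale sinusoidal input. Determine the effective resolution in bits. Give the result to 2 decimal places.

ENOB = (SINAD − 1.76) / 6.02 = (103.0 − 1.76) / 6.02 = 101.24 / 6.02 = 16.8173.

16.82 bits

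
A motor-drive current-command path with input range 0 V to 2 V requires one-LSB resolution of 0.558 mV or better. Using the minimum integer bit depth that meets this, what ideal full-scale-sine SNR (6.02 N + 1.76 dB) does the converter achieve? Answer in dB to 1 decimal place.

Full-scale range = 2 V.
Need 2^N ≥ 2 V / 0.558 mV = 3584 → N_min = 12.
6.02(12) + 1.76 = 74.00 dB.

74.0 dB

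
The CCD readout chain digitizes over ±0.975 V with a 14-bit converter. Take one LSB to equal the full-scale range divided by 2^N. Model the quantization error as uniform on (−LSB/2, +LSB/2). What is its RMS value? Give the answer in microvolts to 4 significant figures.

The full-scale span is 0.975 − (-0.975) = 1.95 V.
Step size = 1.95/16384 V = 119.019 µV.
V_rms = LSB/√12 = 119.019 µV / √12 = 34.36 µV.

34.36 µV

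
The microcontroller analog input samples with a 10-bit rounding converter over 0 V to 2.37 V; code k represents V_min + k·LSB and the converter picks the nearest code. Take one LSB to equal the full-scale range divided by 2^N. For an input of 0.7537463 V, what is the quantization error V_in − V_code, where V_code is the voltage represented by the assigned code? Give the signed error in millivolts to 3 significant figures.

V_FS = 2.37 V. LSB = 2.37 V / 2^10 ≈ 2.314 mV.
(V_in − V_min)/LSB = (0.7537463 − (0)) × 1024/2.37 = 325.6693 → nearest code k = 326.
V_code = V_min + k × range/2^10 = 0 + 326 × 2.37/1024 = 0.7545117188 V.
e = 0.7537463 − (0.7545117188) = −0.765 mV.

−0.765 mV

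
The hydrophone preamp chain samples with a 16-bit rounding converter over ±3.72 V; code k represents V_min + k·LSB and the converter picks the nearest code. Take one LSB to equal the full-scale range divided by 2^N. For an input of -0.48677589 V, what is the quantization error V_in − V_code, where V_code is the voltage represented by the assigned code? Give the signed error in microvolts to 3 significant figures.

Full-scale range = 3.72 V − (-3.72 V) = 7.44 V. LSB = 7.44 V / 2^16 ≈ 113.5 µV.
(V_in − V_min)/LSB = (-0.48677589 − (-3.72)) × 65536/7.44 = 28480.1848 → nearest code k = 28480.
V_code = -3.72 + (28480/65536) × 7.44 = -0.48679687500 V.
e = -0.48677589 − (-0.48679687500) = +21.0 µV.

+21.0 µV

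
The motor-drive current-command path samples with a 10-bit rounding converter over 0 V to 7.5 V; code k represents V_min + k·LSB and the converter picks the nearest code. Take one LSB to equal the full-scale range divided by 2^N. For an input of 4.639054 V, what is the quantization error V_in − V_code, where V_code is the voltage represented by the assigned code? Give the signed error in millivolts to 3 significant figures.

Range is 7.5 V. LSB = 7.5 V / 2^10 ≈ 7.324 mV.
(V_in − V_min)/LSB = (4.639054 − (0)) × 1024/7.5 = 633.3855 → nearest code k = 633.
V_code = 0 + (633/1024) × 7.5 = 4.636230469 V.
Error = V_in − V_code = 4.639054 − (4.636230469) = +2.82 mV.

+2.82 mV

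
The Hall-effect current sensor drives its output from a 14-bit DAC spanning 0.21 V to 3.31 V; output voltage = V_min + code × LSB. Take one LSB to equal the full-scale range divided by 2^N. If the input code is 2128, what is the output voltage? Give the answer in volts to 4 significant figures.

Full-scale range = 3.31 V − (0.21 V) = 3.1 V. LSB = 3.1 V / 2^14.
V_out = 0.21 + 2128 × (3.1/16384) V
      = 0.21 + 0.402637 = 0.612637 V.

0.6126 V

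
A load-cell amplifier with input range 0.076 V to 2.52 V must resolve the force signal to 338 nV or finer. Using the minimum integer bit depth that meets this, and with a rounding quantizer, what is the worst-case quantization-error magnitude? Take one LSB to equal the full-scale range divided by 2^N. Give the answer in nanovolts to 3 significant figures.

146 nV

The full-scale span is 2.52 − (0.076) = 2.444 V.
2.444 V / 338 nV = 7.231e6. Since 2^22 = 4194304 and 2^23 = 8388608, N = 23.
One LSB is 2.444 V / 8388608 = 291.35 nV.
Max error for round-to-nearest is LSB/2 = 146 nV.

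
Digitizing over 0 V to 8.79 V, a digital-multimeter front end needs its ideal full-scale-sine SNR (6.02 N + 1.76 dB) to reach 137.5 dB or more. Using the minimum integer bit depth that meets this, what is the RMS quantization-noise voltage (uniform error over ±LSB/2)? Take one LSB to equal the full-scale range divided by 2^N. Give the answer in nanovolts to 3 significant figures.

302 nV

Span = 8.79 V.
Required N = ⌈(137.5 − 1.76)/6.02⌉ = ⌈22.548⌉ = 23.
Step size = 8.79/8388608 V = 1.0478 µV.
RMS noise = LSB/√12 = 302 nV.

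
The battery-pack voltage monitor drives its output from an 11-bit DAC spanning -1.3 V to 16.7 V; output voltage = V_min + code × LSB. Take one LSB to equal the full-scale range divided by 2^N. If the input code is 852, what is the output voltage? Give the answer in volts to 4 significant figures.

6.188 V

Span: 16.7 V − (-1.3 V) = 18 V. LSB = 18 V / 2^11.
V_out = V_min + code × LSB = -1.3 V + 852 × 18 V / 2048
      = -1.3 + 7.48828 = 6.18828 V.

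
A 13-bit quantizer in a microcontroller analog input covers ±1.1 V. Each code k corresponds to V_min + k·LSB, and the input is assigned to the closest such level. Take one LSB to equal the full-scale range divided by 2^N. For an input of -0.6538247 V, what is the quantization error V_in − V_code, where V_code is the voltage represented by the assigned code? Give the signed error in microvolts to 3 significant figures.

+106 µV

Full-scale range = 1.1 V − (-1.1 V) = 2.2 V. LSB = 2.2 V / 2^13 ≈ 268.6 µV.
(-0.6538247 − (-1.1)) / LSB = 0.4461753 × 8192/2.2 = 1661.3946. Nearest integer: k = 1661.
V_code = V_min + k × range/2^13 = -1.1 + 1661 × 2.2/8192 = -0.6539306641 V.
e = -0.6538247 − (-0.6539306641) = +106 µV.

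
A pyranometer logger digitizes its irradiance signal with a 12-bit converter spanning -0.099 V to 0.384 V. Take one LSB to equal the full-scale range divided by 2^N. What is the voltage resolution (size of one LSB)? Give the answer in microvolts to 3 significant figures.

118 µV

Range = 0.384 − (-0.099) = 0.483 V.
2^12 = 4096 levels.
One LSB is 0.483 V / 4096 = 118 µV.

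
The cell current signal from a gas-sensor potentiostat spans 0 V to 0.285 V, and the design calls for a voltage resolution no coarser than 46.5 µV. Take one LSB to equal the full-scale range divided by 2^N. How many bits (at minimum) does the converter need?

13 bits

Full-scale range = 0.285 V.
Required number of levels: 0.285/46.5 µV = 6129.0; smallest N with 2^N ≥ that is 13.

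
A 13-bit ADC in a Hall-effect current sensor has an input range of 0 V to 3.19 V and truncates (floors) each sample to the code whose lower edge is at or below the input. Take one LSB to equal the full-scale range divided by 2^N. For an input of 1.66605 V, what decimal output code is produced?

Span = 3.19 V. LSB = 3.19 V / 2^13 ≈ 389.4 µV.
(V_in − V_min) × 2^13/range = (1.66605 − (0)) × 8192/3.19 = 4278.458.
Floor → code = 4278.

4278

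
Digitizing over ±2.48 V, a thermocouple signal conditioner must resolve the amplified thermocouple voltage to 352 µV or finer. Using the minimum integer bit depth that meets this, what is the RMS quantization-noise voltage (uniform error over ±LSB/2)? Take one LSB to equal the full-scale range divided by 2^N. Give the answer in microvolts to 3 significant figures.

Full-scale range = 2.48 V − (-2.48 V) = 4.96 V.
Required number of levels: 4.96/352 µV = 14091; smallest N with 2^N ≥ that is 14.
One LSB is 4.96 V / 16384 = 302.73 µV.
V_rms = LSB/√12 = 87.4 µV.

87.4 µV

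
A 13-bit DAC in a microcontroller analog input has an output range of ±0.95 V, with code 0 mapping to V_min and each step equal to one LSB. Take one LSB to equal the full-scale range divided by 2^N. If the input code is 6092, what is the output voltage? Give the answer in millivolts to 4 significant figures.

462.9 mV

Range = 0.95 − (-0.95) = 1.9 V. LSB = 1.9 V / 2^13.
V_out = V_min + code × LSB = -0.95 V + 6092 × 1.9 V / 8192
      = -0.95 V + 1.41294 V = 0.462939 V.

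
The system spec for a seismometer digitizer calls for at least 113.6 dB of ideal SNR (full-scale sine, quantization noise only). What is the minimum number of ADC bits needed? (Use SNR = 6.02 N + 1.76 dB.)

Solving 6.02 N ≥ 113.6 − 1.76: N ≥ 18.578. Round up → N = 19.

19 bits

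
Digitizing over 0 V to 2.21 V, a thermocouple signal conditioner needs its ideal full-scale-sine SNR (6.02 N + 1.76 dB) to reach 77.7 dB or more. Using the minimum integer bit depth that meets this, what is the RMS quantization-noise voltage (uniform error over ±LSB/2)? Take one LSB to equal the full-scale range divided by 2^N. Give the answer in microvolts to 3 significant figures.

77.9 µV

Range is 2.21 V.
6.02 N + 1.76 ≥ 77.7 gives N ≥ 12.615, so the minimum integer is 13.
LSB = 2.21 V / 2^13 = 269.78 µV.
V_rms = LSB/√12 = 77.9 µV.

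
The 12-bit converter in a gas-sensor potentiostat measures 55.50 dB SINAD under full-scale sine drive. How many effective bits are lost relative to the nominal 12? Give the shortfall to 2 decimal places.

3.07 bits

ENOB = (SINAD − 1.76)/6.02 = (55.50 − 1.76)/6.02 = 8.9269 bits.
Lost resolution: 12 − 8.9269 = 3.0731 bits.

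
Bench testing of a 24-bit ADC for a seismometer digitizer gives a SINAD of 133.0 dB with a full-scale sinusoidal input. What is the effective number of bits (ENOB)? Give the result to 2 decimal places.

21.80 bits

(133.0 − 1.76) / 6.02 = 131.24/6.02 = 21.8007 effective bits.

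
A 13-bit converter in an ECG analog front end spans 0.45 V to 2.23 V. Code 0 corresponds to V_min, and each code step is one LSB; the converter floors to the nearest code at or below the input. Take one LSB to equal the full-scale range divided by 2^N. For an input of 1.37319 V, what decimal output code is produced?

Range = 2.23 − (0.45) = 1.78 V. LSB = 1.78 V / 2^13 ≈ 217.3 µV.
(V_in − V_min) × 2^13/range = (1.37319 − (0.45)) × 8192/1.78 = 4248.749.
Floor → code = 4248.

4248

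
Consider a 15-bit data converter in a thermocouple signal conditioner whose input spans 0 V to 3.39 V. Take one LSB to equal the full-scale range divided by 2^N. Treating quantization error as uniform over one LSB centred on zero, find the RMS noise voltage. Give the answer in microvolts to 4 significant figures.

Full-scale range = 3.39 V.
One LSB is 3.39 V / 32768 = 103.455 µV.
RMS of a uniform error over width LSB is LSB/√12 = 29.86 µV.

29.86 µV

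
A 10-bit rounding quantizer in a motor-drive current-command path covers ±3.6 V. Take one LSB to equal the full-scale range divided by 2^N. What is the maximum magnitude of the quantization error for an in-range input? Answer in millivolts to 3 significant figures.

3.52 mV

Full-scale range = 3.6 V − (-3.6 V) = 7.2 V.
LSB = 7.2 V / 2^10 = 7.0313 mV.
|e|_max = LSB/2 = 3.52 mV.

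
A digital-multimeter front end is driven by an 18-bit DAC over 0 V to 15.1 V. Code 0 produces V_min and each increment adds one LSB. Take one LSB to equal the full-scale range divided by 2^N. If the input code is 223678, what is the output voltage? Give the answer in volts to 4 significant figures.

Span = 15.1 V. LSB = 15.1 V / 2^18.
Output = V_min + (223678/262144) × range = 0 + 0.853264 × 15.1 V
      = 0 V + 12.8843 V = 12.8843 V.

12.88 V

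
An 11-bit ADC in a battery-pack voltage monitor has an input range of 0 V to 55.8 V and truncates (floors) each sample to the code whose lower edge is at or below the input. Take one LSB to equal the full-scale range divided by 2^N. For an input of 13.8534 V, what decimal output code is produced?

Full-scale range = 55.8 V. LSB = 55.8 V / 2^11 ≈ 27.25 mV.
V_in − V_min = 13.8534 − (0) = 13.8534 V.
Divide by LSB: 13.8534 × 2048/55.8 = 508.4545.
Truncating gives code 508.

508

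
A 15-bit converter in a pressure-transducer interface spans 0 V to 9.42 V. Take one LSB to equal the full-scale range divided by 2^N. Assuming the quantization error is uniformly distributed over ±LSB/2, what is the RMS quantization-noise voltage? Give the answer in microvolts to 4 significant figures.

82.99 µV

Span = 9.42 V.
LSB = 9.42 V / 2^15 = 287.476 µV.
RMS of a uniform error over width LSB is LSB/√12 = 82.99 µV.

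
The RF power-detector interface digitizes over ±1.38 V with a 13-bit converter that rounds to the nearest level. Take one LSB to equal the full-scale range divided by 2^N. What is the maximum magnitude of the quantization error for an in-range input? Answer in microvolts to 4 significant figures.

168.5 µV

Range = 1.38 − (-1.38) = 2.76 V.
LSB = 2.76 V ÷ 2^13 = 2.76/8192 V = 336.914 µV.
Worst-case error for round-to-nearest is half an LSB: 168.5 µV.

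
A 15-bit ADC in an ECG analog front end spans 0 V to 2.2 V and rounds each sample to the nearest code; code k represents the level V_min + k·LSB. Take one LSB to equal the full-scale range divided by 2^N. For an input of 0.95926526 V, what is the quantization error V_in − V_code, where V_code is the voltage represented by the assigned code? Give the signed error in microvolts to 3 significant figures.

Span = 2.2 V. LSB = 2.2 V / 2^15 ≈ 67.14 µV.
Position in LSBs: (0.95926526 − (0)) × 32768/2.2 = 14287.8200; rounding gives k = 14288.
V_code = V_min + k × range/2^15 = 0 + 14288 × 2.2/32768 = 0.95927734375 V.
e = 0.95926526 − (0.95927734375) = −12.1 µV.

−12.1 µV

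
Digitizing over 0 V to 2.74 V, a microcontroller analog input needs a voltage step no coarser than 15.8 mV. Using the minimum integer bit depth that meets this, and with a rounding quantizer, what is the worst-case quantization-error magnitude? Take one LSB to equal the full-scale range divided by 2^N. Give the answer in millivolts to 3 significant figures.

Span = 2.74 V.
Need 2^N ≥ 2.74 V / 15.8 mV = 173.4 → N_min = 8.
Step size = 2.74/256 V = 10.703 mV.
Max error for round-to-nearest is LSB/2 = 5.35 mV.

5.35 mV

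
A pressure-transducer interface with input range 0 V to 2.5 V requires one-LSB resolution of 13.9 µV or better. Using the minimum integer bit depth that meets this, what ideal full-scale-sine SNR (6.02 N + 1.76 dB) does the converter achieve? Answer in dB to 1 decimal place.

V_FS = 2.5 V.
Required number of levels: 2.5/13.9 µV = 179860; smallest N with 2^N ≥ that is 18.
Ideal SNR at N = 18: 6.02·18 + 1.76 = 110.1 dB.

110.1 dB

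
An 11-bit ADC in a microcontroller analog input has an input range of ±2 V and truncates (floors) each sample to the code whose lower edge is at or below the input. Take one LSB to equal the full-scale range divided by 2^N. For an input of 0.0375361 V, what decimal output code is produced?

1043

The full-scale span is 2 − (-2) = 4 V. LSB = 4 V / 2^11 ≈ 1.953 mV.
(V_in − V_min) × 2^11/range = (0.0375361 − (-2)) × 2048/4 = 1043.218.
Floor → code = 1043.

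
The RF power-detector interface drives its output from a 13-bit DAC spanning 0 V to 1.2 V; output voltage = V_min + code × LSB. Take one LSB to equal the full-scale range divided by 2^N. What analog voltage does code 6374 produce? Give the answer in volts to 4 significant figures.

Full-scale range = 1.2 V. LSB = 1.2 V / 2^13.
V_out = 0 + 6374 × (1.2/8192) V
      = 0 V + 0.933691 V = 0.933691 V.

0.9337 V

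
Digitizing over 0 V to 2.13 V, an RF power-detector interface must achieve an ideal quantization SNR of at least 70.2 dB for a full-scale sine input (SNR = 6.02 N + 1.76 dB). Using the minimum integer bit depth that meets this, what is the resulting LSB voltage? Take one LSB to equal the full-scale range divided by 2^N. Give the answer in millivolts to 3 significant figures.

0.520 mV

Span = 2.13 V.
Required N = ⌈(70.2 − 1.76)/6.02⌉ = ⌈11.369⌉ = 12.
One LSB is 2.13 V / 4096 = 0.520 mV.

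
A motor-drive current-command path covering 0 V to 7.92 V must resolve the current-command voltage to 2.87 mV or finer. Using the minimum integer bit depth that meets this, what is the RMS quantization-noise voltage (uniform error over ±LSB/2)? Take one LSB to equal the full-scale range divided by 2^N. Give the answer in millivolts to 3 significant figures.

0.558 mV

V_FS = 7.92 V.
Required number of levels: 7.92/2.87 mV = 2759.6; smallest N with 2^N ≥ that is 12.
LSB = 7.92 V / 2^12 = 1.9336 mV.
σ_q = LSB/√12 = 1.9336 mV/3.4641 = 0.558 mV.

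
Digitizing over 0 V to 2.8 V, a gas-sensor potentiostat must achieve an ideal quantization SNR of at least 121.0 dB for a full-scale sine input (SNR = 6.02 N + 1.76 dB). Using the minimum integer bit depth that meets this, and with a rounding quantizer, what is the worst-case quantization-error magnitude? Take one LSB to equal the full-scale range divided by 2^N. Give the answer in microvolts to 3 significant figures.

1.34 µV

Span = 2.8 V.
Required N = ⌈(121.0 − 1.76)/6.02⌉ = ⌈19.807⌉ = 20.
Step size = 2.8/1048576 V = 2.6703 µV.
Half an LSB is 1.34 µV.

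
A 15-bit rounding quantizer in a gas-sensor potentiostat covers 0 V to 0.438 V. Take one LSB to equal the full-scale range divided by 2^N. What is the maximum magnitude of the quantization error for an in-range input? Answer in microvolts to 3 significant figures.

Span = 0.438 V.
LSB = 0.438 V ÷ 2^15 = 0.438/32768 V = 13.367 µV.
A rounding quantizer has |error| ≤ LSB/2 = 6.68 µV.

6.68 µV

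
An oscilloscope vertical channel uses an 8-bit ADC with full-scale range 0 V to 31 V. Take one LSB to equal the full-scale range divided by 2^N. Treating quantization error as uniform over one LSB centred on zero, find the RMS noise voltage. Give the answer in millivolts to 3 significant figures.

Full-scale range = 31 V.
LSB = 31 V ÷ 2^8 = 31/256 V = 121.09 mV.
σ_q = LSB/√12 = 121.09 mV/3.4641 = 35.0 mV.

35.0 mV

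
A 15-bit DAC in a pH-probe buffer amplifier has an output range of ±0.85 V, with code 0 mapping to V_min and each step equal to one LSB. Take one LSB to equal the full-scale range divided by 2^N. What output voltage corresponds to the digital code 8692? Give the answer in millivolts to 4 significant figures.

-399.1 mV

Span: 0.85 V − (-0.85 V) = 1.7 V. LSB = 1.7 V / 2^15.
V_out = -0.85 + 8692 × (1.7/32768) V
      = -0.85 + 0.450940 = -0.399060 V.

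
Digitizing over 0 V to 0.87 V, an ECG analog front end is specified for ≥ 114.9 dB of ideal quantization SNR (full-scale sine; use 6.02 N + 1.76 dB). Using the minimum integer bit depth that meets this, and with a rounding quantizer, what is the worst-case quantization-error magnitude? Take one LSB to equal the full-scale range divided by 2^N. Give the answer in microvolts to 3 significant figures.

Span = 0.87 V.
Solving 6.02 N ≥ 114.9 − 1.76: N ≥ 18.794. Round up → N = 19.
One LSB is 0.87 V / 524288 = 1.6594 µV.
Max error for round-to-nearest is LSB/2 = 0.830 µV.

0.830 µV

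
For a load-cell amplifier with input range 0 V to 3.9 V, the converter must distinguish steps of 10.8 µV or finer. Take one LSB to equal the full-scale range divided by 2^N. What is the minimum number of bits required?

19 bits

Full-scale range = 3.9 V.
Required number of levels: 3.9/10.8 µV = 361110; smallest N with 2^N ≥ that is 19.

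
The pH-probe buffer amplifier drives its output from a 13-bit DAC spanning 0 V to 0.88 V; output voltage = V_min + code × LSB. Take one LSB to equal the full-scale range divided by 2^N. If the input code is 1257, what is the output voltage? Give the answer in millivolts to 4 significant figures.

Span = 0.88 V. LSB = 0.88 V / 2^13.
V_out = 0 + 1257 × (0.88/8192) V
      = 0 V + 0.135029 V = 0.135029 V.

135.0 mV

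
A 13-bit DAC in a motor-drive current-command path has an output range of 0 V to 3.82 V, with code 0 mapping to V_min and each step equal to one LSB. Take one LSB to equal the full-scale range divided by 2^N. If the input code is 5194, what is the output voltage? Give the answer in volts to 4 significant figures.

Range is 3.82 V. LSB = 3.82 V / 2^13.
V_out = V_min + code × LSB = 0 V + 5194 × 3.82 V / 8192
      = 0 + 2.42201 = 2.42201 V.

2.422 V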